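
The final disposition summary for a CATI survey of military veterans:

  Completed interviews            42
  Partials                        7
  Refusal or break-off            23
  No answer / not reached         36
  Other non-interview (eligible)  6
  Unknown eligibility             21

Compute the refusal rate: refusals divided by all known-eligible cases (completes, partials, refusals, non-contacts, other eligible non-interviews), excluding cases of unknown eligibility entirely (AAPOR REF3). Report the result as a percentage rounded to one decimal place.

20.2%

Num: 23
Denominator: 42 + 7 + 23 + 36 + 6 = 114
REF3 = 23 / 114 = 0.2018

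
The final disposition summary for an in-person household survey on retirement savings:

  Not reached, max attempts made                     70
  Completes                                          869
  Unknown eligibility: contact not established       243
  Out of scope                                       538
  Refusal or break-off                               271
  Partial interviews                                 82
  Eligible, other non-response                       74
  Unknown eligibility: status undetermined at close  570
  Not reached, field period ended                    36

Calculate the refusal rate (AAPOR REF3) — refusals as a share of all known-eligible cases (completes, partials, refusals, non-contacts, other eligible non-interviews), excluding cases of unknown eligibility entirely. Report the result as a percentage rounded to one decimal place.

19.3%

No contact after all attempts = 36 + 70 = 106
Undetermined eligibility = 243 + 570 = 813
Numerator → 271
Base → 869 + 82 + 271 + 106 + 74 = 1402
REF3 = 271 / 1402 = 0.1933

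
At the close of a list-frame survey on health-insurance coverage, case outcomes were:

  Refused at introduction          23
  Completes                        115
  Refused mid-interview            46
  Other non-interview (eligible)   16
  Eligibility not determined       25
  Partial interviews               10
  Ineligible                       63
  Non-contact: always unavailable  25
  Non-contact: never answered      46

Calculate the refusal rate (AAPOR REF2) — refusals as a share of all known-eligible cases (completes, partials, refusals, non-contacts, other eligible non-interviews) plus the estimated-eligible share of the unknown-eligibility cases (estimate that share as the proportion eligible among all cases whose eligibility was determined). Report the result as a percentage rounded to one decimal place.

22.9%

Refusal or break-off = 23 + 46 = 69
Never reached = 46 + 25 = 71
Num: 69
Known eligible: 115 + 10 + 69 + 71 + 16 = 281
e = 281 / (281 + 63) = 281 / 344 = 0.8169
Eligible share of unknowns: 0.8169 × 25 = 20.42
Denom: 281 + 20.42 = 301.42
REF2 = 69 / 301.42 = 0.2289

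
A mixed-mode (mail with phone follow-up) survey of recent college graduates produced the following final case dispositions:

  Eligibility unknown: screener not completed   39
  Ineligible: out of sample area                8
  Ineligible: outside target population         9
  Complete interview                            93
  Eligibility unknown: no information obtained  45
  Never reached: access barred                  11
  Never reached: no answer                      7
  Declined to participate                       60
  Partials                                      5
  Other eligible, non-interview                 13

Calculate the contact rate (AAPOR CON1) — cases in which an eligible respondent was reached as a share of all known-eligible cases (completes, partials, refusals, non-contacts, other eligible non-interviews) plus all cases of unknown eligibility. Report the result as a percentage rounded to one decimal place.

62.6%

Never reached = 7 + 11 = 18
Eligibility not determined = 39 + 45 = 84
Not eligible = 9 + 8 = 17
Top = 93 + 5 + 60 + 13 = 171
Base = 93 + 5 + 60 + 18 + 13 + 84 = 273
CON1 = 171 / 273 = 0.6264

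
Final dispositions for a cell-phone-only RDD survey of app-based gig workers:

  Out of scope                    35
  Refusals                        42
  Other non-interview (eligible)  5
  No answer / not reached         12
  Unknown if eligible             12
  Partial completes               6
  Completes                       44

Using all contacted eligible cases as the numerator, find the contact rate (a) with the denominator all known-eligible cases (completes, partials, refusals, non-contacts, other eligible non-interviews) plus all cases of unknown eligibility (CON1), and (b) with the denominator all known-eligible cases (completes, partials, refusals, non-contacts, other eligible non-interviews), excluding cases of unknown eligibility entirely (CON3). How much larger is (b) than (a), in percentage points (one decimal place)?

Num = 44 + 6 + 42 + 5 = 97
Denominator = 44 + 6 + 42 + 12 + 5 + 12 = 121
CON1 = 97 / 121 = 0.8017
Denominator = 44 + 6 + 42 + 12 + 5 = 109
CON3 = 97 / 109 = 0.8899
Difference = 88.99 − 80.17 = 8.82 percentage points

8.8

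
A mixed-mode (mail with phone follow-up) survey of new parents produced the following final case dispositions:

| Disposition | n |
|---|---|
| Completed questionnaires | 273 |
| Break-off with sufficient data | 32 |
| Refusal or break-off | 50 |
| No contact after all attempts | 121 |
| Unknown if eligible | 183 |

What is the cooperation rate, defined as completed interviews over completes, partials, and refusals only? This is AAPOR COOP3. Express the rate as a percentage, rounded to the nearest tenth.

Numerator = 273
Base = 273 + 32 + 50 = 355
COOP3 = 273 / 355 = 0.7690

76.9%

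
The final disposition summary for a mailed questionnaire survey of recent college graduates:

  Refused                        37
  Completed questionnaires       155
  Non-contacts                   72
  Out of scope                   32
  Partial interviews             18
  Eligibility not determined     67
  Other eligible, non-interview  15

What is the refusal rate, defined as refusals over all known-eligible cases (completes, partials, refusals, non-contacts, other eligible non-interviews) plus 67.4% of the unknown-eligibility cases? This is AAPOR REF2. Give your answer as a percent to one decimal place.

10.8%

Top: 37
Determined eligible: 155 + 18 + 37 + 72 + 15 = 297
e × U: 0.6740 × 67 = 45.16
Denominator: 297 + 45.16 = 342.16
REF2 = 37 / 342.16 = 0.1081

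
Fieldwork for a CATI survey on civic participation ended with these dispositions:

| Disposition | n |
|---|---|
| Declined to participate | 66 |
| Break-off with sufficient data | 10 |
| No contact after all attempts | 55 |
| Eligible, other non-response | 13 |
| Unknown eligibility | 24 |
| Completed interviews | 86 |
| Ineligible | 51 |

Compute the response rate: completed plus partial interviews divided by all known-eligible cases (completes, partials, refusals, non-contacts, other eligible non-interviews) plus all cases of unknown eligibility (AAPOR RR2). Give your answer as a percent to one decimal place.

37.8%

Top: 86 + 10 = 96
Denominator: 86 + 10 + 66 + 55 + 13 + 24 = 254
RR2 = 96 / 254 = 0.3780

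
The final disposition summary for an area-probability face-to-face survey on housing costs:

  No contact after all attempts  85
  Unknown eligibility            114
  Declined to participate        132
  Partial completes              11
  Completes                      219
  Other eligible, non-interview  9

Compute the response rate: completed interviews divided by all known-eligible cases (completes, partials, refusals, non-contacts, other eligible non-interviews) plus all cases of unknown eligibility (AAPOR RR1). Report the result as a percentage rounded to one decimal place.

Top: 219
Denominator: 219 + 11 + 132 + 85 + 9 + 114 = 570
RR1 = 219 / 570 = 0.3842

38.4%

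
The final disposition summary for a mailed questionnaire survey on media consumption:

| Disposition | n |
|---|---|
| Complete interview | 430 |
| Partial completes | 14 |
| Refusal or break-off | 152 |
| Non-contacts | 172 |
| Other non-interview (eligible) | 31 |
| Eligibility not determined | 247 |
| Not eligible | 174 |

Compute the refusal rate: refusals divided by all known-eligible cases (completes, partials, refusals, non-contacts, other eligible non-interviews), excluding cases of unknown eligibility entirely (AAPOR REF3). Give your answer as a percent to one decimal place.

Top = 152
Base = 430 + 14 + 152 + 172 + 31 = 799
REF3 = 152 / 799 = 0.1902

19.0%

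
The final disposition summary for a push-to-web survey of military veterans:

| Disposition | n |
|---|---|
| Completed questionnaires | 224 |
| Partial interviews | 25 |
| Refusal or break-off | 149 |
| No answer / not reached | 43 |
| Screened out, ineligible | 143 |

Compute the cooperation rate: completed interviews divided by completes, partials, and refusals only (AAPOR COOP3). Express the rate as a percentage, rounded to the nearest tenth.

56.3%

Top = 224
Denominator = 224 + 25 + 149 = 398
COOP3 = 224 / 398 = 0.5628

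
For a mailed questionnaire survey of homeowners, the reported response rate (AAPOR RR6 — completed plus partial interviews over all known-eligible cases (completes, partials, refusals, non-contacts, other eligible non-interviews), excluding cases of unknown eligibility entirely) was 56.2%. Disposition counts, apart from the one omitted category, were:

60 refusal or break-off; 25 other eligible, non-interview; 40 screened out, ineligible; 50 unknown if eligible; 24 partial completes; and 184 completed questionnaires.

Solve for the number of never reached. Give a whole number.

Num: 184 + 24 = 208
RR6 = 208 / D = 0.562
D = 208 / 0.562 = 370.1
Remaining denominator categories sum to 293
never reached = 370.1 − 293 ≈ 77

77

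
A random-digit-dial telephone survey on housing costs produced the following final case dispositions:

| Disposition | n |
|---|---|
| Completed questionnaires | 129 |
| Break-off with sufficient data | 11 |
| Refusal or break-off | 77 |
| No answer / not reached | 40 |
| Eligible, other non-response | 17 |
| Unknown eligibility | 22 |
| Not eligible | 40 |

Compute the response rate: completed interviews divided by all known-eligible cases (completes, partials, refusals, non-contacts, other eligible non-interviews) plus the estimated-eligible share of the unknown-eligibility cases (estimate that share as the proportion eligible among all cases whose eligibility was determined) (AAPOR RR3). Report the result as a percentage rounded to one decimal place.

44.0%

Num → 129
Determined eligible → 129 + 11 + 77 + 40 + 17 = 274
e = 274 / (274 + 40) = 274 / 314 = 0.8726
Eligible share of unknowns → 0.8726 × 22 = 19.20
Denominator → 274 + 19.20 = 293.20
RR3 = 129 / 293.20 = 0.4400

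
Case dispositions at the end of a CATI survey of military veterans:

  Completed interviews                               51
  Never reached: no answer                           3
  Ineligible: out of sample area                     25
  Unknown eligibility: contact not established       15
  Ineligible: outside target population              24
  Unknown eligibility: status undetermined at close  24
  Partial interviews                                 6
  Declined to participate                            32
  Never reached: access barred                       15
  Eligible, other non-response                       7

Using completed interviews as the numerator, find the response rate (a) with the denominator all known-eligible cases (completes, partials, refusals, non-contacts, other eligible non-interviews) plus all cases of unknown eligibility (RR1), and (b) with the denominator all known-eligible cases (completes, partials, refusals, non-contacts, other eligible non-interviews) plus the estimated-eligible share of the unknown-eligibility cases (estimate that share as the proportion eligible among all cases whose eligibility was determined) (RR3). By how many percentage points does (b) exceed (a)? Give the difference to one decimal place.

2.8

No contact after all attempts = 3 + 15 = 18
Unknown if eligible = 15 + 24 = 39
Ineligible = 24 + 25 = 49
Numerator → 51
Base → 51 + 6 + 32 + 18 + 7 + 39 = 153
RR1 = 51 / 153 = 0.3333
Eligible (known) → 51 + 6 + 32 + 18 + 7 = 114
e = 114 / (114 + 49) = 114 / 163 = 0.6994
Estimated eligible among unknowns → 0.6994 × 39 = 27.28
Base → 114 + 27.28 = 141.28
RR3 = 51 / 141.28 = 0.3610
Difference = 36.10 − 33.33 = 2.77 percentage points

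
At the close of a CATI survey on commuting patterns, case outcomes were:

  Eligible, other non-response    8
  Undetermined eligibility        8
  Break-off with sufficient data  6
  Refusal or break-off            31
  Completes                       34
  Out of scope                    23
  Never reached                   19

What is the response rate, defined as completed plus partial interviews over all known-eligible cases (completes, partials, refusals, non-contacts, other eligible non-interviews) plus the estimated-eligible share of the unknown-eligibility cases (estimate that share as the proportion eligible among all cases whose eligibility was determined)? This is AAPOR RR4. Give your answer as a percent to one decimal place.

38.3%

Top = 34 + 6 = 40
Eligible (known) = 34 + 6 + 31 + 19 + 8 = 98
e = 98 / (98 + 23) = 98 / 121 = 0.8099
Eligible share of unknowns = 0.8099 × 8 = 6.48
Base = 98 + 6.48 = 104.48
RR4 = 40 / 104.48 = 0.3828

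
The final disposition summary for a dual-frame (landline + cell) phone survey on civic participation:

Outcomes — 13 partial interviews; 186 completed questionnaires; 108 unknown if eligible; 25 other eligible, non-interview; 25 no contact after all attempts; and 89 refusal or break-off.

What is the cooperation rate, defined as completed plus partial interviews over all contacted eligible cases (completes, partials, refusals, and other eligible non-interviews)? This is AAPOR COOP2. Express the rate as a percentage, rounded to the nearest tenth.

63.6%

Numerator: 186 + 13 = 199
Denominator: 186 + 13 + 89 + 25 = 313
COOP2 = 199 / 313 = 0.6358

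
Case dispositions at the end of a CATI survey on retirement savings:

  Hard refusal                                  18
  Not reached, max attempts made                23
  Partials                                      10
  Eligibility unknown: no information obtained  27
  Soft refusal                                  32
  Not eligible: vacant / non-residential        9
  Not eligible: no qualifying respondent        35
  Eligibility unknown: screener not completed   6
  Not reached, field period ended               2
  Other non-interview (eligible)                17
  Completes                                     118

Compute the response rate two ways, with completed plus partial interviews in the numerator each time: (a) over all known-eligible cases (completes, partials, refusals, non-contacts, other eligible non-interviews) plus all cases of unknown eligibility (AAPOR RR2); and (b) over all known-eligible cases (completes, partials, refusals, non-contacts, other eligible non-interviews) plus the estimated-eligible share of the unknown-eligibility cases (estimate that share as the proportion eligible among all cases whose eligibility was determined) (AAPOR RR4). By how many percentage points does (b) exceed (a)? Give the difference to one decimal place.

Refusal or break-off = 18 + 32 = 50
Non-contacts = 2 + 23 = 25
Unknown eligibility = 6 + 27 = 33
Out of scope = 35 + 9 = 44
Num = 118 + 10 = 128
Denom = 118 + 10 + 50 + 25 + 17 + 33 = 253
RR2 = 128 / 253 = 0.5059
Eligible (known) = 118 + 10 + 50 + 25 + 17 = 220
e = 220 / (220 + 44) = 220 / 264 = 0.8333
e × U = 0.8333 × 33 = 27.50
Denom = 220 + 27.50 = 247.50
RR4 = 128 / 247.50 = 0.5172
Difference = 51.72 − 50.59 = 1.13 percentage points

1.1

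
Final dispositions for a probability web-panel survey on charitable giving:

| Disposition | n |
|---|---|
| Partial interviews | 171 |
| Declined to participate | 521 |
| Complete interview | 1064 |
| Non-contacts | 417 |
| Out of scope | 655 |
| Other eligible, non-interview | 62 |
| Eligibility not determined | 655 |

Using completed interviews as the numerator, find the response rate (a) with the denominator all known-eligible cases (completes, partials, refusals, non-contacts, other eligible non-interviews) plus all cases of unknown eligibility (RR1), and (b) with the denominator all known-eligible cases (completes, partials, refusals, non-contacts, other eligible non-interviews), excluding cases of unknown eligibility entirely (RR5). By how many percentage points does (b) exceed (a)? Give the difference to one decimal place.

10.8

Top → 1064
Base → 1064 + 171 + 521 + 417 + 62 + 655 = 2890
RR1 = 1064 / 2890 = 0.3682
Base → 1064 + 171 + 521 + 417 + 62 = 2235
RR5 = 1064 / 2235 = 0.4761
Difference = 47.61 − 36.82 = 10.79 percentage points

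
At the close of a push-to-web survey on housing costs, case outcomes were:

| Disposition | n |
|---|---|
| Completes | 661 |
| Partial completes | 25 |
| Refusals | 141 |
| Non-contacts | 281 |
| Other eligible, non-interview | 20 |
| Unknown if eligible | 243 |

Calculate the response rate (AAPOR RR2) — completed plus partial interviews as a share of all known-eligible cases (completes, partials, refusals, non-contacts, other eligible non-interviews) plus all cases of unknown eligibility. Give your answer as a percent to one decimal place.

50.0%

Num: 661 + 25 = 686
Denom: 661 + 25 + 141 + 281 + 20 + 243 = 1371
RR2 = 686 / 1371 = 0.5004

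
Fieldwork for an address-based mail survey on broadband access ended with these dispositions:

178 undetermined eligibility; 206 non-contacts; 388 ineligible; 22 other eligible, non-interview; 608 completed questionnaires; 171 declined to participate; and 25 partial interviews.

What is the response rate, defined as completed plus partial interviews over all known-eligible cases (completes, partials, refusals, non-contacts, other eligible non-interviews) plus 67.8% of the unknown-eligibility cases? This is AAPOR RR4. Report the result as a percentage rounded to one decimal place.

Numerator → 608 + 25 = 633
Known eligible → 608 + 25 + 171 + 206 + 22 = 1032
e × U → 0.6780 × 178 = 120.68
Denominator → 1032 + 120.68 = 1152.68
RR4 = 633 / 1152.68 = 0.5492

54.9%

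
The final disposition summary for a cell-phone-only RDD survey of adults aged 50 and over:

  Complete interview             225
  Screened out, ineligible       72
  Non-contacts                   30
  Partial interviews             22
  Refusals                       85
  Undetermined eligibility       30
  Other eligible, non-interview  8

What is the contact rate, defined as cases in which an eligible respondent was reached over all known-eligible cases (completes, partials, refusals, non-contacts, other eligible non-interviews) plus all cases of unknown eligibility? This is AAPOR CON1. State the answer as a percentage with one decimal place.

85.0%

Num: 225 + 22 + 85 + 8 = 340
Denom: 225 + 22 + 85 + 30 + 8 + 30 = 400
CON1 = 340 / 400 = 0.8500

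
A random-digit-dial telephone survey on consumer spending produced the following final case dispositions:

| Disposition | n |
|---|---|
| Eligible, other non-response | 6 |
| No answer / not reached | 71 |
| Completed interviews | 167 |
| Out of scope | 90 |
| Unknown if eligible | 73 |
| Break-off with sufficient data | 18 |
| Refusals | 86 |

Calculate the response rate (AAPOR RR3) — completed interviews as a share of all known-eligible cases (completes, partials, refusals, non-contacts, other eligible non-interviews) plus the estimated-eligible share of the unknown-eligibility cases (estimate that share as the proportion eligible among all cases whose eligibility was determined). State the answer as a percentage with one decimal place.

41.1%

Numerator: 167
Eligible (known): 167 + 18 + 86 + 71 + 6 = 348
e = 348 / (348 + 90) = 348 / 438 = 0.7945
Estimated eligible among unknowns: 0.7945 × 73 = 58.00
Denominator: 348 + 58.00 = 406.00
RR3 = 167 / 406.00 = 0.4113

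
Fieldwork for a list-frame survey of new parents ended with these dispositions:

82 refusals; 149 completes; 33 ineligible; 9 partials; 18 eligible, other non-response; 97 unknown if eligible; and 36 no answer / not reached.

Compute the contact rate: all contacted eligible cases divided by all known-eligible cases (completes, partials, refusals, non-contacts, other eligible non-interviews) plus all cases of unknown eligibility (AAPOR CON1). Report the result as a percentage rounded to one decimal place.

66.0%

Num → 149 + 9 + 82 + 18 = 258
Denominator → 149 + 9 + 82 + 36 + 18 + 97 = 391
CON1 = 258 / 391 = 0.6598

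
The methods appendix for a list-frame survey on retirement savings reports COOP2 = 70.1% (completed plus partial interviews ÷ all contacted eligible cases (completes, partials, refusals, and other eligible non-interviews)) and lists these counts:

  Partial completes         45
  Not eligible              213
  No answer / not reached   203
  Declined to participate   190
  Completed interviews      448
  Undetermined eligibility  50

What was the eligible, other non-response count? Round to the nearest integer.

20

Top → 448 + 45 = 493
COOP2 = 493 / D = 0.701
D = 493 / 0.701 = 703.3
Rest of base = 683
eligible, other non-response = 703.3 − 683 ≈ 20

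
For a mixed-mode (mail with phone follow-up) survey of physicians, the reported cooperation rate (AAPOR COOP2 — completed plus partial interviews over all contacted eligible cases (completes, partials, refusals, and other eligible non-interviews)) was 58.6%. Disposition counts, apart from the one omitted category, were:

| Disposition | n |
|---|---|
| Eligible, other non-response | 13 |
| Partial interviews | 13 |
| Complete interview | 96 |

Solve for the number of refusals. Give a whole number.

Num: 96 + 13 = 109
COOP2 = 109 / D = 0.586
D = 109 / 0.586 = 186.0
Rest of base = 122
refusals = 186.0 − 122 ≈ 64

64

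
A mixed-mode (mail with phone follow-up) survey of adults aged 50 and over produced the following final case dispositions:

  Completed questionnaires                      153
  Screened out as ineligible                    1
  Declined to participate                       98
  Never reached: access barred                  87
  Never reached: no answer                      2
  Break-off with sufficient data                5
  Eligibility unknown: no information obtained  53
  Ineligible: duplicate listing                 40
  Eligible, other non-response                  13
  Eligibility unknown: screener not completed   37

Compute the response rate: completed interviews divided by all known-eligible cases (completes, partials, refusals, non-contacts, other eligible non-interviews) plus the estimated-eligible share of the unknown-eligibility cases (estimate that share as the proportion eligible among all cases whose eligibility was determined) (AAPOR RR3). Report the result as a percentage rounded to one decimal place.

34.9%

Never reached = 2 + 87 = 89
Undetermined eligibility = 37 + 53 = 90
Out of scope = 1 + 40 = 41
Num: 153
Determined eligible: 153 + 5 + 98 + 89 + 13 = 358
e = 358 / (358 + 41) = 358 / 399 = 0.8972
Estimated eligible among unknowns: 0.8972 × 90 = 80.75
Denom: 358 + 80.75 = 438.75
RR3 = 153 / 438.75 = 0.3487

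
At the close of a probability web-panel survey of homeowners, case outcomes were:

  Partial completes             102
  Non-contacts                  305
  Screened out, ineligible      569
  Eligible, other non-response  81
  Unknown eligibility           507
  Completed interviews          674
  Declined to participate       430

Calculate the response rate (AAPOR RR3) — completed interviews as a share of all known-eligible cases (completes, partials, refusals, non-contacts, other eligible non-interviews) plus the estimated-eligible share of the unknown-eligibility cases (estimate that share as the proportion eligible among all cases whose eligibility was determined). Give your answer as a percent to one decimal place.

Top: 674
Known eligible: 674 + 102 + 430 + 305 + 81 = 1592
e = 1592 / (1592 + 569) = 1592 / 2161 = 0.7367
Estimated eligible among unknowns: 0.7367 × 507 = 373.51
Base: 1592 + 373.51 = 1965.51
RR3 = 674 / 1965.51 = 0.3429

34.3%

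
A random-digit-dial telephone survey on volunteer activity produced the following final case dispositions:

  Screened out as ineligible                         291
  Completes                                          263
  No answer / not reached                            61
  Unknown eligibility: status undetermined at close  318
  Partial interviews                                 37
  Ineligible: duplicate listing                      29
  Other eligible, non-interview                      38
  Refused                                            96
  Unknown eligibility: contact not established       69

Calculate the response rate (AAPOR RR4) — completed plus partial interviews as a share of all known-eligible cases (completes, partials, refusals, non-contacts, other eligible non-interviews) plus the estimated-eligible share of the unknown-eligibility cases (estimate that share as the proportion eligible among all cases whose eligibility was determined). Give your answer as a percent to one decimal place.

41.1%

Eligibility not determined = 69 + 318 = 387
Not eligible = 291 + 29 = 320
Top: 263 + 37 = 300
Determined eligible: 263 + 37 + 96 + 61 + 38 = 495
e = 495 / (495 + 320) = 495 / 815 = 0.6074
Estimated eligible among unknowns: 0.6074 × 387 = 235.06
Base: 495 + 235.06 = 730.06
RR4 = 300 / 730.06 = 0.4109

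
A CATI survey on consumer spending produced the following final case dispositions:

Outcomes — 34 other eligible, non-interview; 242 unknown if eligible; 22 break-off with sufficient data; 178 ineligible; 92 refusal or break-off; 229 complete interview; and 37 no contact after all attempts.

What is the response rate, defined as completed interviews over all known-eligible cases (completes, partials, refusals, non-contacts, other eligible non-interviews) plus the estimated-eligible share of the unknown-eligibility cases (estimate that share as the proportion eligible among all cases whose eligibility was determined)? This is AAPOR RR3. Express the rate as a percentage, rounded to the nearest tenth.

Num: 229
Determined eligible: 229 + 22 + 92 + 37 + 34 = 414
e = 414 / (414 + 178) = 414 / 592 = 0.6993
Estimated eligible among unknowns: 0.6993 × 242 = 169.23
Denom: 414 + 169.23 = 583.23
RR3 = 229 / 583.23 = 0.3926

39.3%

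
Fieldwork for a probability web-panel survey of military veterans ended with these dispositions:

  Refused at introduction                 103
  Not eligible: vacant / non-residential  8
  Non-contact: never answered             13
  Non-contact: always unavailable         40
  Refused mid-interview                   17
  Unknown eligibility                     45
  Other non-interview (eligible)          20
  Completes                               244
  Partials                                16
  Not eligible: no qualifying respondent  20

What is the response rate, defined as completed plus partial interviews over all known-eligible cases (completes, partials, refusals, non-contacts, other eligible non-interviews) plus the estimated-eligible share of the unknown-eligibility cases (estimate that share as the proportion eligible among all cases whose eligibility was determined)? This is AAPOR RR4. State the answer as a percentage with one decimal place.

Refusal or break-off = 103 + 17 = 120
Never reached = 13 + 40 = 53
Ineligible = 20 + 8 = 28
Top → 244 + 16 = 260
Known eligible → 244 + 16 + 120 + 53 + 20 = 453
e = 453 / (453 + 28) = 453 / 481 = 0.9418
Estimated eligible among unknowns → 0.9418 × 45 = 42.38
Denom → 453 + 42.38 = 495.38
RR4 = 260 / 495.38 = 0.5248

52.5%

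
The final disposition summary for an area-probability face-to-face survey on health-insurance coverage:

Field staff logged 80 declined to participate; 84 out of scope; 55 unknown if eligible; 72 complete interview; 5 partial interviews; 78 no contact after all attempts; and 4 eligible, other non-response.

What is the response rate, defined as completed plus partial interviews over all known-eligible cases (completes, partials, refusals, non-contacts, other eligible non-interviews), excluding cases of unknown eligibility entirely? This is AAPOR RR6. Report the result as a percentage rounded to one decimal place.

Num = 72 + 5 = 77
Denominator = 72 + 5 + 80 + 78 + 4 = 239
RR6 = 77 / 239 = 0.3222

32.2%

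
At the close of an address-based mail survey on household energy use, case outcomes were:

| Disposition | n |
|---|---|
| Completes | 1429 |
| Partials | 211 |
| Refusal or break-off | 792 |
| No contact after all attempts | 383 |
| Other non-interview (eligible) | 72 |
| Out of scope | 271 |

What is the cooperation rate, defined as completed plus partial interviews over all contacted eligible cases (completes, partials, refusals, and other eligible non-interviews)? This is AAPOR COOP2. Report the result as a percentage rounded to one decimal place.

65.5%

Num = 1429 + 211 = 1640
Base = 1429 + 211 + 792 + 72 = 2504
COOP2 = 1640 / 2504 = 0.6550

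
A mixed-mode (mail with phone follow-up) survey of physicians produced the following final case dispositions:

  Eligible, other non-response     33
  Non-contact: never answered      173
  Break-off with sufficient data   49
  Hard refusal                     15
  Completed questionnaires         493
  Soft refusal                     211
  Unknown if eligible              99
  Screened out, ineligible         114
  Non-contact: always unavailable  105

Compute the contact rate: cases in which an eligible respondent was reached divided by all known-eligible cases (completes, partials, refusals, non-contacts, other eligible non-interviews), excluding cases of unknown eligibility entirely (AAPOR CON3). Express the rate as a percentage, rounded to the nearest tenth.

74.2%

Declined to participate = 15 + 211 = 226
Never reached = 173 + 105 = 278
Top = 493 + 49 + 226 + 33 = 801
Denom = 493 + 49 + 226 + 278 + 33 = 1079
CON3 = 801 / 1079 = 0.7424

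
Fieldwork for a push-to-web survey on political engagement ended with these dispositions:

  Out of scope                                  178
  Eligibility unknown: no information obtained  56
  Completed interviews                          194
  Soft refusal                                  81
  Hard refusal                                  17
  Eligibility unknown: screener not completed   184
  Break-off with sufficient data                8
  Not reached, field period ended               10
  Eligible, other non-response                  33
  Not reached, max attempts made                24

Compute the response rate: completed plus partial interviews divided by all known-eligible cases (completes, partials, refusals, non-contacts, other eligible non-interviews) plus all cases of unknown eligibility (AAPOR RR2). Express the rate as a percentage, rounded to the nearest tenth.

Refusals = 17 + 81 = 98
Non-contacts = 10 + 24 = 34
Eligibility not determined = 184 + 56 = 240
Top → 194 + 8 = 202
Base → 194 + 8 + 98 + 34 + 33 + 240 = 607
RR2 = 202 / 607 = 0.3328

33.3%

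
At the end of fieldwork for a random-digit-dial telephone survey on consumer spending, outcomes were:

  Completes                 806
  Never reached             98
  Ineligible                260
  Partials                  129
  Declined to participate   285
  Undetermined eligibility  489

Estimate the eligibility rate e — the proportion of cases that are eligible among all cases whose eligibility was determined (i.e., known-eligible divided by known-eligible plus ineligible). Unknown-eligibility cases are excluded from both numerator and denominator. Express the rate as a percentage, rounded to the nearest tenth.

83.5%

Known eligible → 806 + 129 + 285 + 98 = 1318
e = 1318 / (1318 + 260) = 1318 / 1578 = 0.8352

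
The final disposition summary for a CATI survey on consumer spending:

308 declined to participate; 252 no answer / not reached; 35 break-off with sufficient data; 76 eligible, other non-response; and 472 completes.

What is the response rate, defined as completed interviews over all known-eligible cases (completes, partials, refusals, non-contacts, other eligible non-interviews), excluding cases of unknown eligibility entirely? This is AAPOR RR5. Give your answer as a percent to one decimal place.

41.3%

Numerator: 472
Base: 472 + 35 + 308 + 252 + 76 = 1143
RR5 = 472 / 1143 = 0.4129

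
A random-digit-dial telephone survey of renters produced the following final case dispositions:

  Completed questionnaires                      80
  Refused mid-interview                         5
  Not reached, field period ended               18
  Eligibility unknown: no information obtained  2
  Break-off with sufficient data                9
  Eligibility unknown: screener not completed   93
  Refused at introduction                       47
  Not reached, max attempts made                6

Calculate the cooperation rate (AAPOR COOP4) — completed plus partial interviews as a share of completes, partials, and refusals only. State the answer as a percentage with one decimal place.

63.1%

Refusal or break-off = 47 + 5 = 52
Never reached = 18 + 6 = 24
Unknown eligibility = 93 + 2 = 95
Top → 80 + 9 = 89
Denom → 80 + 9 + 52 = 141
COOP4 = 89 / 141 = 0.6312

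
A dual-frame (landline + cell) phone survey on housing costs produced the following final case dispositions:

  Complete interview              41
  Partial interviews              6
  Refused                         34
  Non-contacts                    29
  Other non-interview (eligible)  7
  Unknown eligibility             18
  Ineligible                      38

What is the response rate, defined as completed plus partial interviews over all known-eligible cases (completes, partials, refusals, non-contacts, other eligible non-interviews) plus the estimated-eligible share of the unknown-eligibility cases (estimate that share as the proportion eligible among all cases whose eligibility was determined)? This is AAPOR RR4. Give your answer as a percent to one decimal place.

36.0%

Top: 41 + 6 = 47
Known eligible: 41 + 6 + 34 + 29 + 7 = 117
e = 117 / (117 + 38) = 117 / 155 = 0.7548
e × U: 0.7548 × 18 = 13.59
Denominator: 117 + 13.59 = 130.59
RR4 = 47 / 130.59 = 0.3599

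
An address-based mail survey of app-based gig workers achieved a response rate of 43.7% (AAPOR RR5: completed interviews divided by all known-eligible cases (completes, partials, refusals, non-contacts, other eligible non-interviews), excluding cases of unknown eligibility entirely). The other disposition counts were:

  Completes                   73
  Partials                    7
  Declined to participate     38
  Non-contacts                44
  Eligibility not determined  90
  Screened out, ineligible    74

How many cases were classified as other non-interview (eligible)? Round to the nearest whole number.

RR5 = 73 / D = 0.437
D = 73 / 0.437 = 167.0
Remaining denominator categories sum to 162
other non-interview (eligible) = 167.0 − 162 ≈ 5

5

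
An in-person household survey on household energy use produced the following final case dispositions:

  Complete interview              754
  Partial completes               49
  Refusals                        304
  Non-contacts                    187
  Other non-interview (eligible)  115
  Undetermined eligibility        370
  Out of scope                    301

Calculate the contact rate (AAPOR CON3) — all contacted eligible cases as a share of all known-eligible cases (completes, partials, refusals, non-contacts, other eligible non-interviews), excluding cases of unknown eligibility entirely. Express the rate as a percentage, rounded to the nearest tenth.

86.7%

Top → 754 + 49 + 304 + 115 = 1222
Denom → 754 + 49 + 304 + 187 + 115 = 1409
CON3 = 1222 / 1409 = 0.8673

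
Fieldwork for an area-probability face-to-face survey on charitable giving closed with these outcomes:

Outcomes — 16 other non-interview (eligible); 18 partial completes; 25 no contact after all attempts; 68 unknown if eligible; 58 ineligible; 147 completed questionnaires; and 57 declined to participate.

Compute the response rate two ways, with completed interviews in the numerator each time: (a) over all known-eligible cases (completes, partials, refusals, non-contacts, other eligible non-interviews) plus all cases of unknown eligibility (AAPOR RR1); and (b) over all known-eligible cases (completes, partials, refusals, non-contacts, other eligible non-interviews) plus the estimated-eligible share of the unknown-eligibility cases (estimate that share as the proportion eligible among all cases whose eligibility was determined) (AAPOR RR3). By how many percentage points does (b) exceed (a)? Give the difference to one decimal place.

1.7

Num = 147
Denominator = 147 + 18 + 57 + 25 + 16 + 68 = 331
RR1 = 147 / 331 = 0.4441
Eligible (known) = 147 + 18 + 57 + 25 + 16 = 263
e = 263 / (263 + 58) = 263 / 321 = 0.8193
Eligible share of unknowns = 0.8193 × 68 = 55.71
Denominator = 263 + 55.71 = 318.71
RR3 = 147 / 318.71 = 0.4612
Difference = 46.12 − 44.41 = 1.71 percentage points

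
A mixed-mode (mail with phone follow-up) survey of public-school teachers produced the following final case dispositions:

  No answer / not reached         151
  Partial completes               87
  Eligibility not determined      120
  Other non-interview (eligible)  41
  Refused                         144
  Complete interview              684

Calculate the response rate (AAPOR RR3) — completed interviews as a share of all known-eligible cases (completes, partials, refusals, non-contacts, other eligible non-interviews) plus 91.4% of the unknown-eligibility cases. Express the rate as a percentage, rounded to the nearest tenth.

56.2%

Num → 684
Determined eligible → 684 + 87 + 144 + 151 + 41 = 1107
Eligible share of unknowns → 0.9140 × 120 = 109.68
Denominator → 1107 + 109.68 = 1216.68
RR3 = 684 / 1216.68 = 0.5622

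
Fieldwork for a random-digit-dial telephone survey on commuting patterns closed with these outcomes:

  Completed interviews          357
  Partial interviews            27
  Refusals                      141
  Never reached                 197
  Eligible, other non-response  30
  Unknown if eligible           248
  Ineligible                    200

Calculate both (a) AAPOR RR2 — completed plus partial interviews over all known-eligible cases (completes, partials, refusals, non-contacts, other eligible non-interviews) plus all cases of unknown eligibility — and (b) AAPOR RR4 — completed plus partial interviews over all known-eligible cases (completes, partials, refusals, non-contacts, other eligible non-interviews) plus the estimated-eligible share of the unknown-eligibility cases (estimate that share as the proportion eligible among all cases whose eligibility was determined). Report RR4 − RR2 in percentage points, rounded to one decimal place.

Top = 357 + 27 = 384
Denominator = 357 + 27 + 141 + 197 + 30 + 248 = 1000
RR2 = 384 / 1000 = 0.3840
Determined eligible = 357 + 27 + 141 + 197 + 30 = 752
e = 752 / (752 + 200) = 752 / 952 = 0.7899
e × U = 0.7899 × 248 = 195.90
Denominator = 752 + 195.90 = 947.90
RR4 = 384 / 947.90 = 0.4051
Difference = 40.51 − 38.40 = 2.11 percentage points

2.1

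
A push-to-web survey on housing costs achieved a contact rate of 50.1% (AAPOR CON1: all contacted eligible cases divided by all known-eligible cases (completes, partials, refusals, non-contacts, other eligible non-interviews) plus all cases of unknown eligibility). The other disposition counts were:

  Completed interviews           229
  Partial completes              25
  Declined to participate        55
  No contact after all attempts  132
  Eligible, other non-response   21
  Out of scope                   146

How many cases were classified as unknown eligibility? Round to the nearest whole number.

Numerator: 229 + 25 + 55 + 21 = 330
CON1 = 330 / D = 0.501
D = 330 / 0.501 = 658.7
Remaining denominator categories sum to 462
unknown eligibility = 658.7 − 462 ≈ 197

197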